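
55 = 55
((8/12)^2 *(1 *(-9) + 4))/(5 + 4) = -20/81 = -0.25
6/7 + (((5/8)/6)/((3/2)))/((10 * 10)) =8647/10080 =0.86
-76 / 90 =-38 / 45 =-0.84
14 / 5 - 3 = -1 / 5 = -0.20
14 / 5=2.80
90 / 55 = 1.64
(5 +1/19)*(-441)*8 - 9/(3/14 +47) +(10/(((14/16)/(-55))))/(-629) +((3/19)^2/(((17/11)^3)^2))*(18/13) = -345678007298546966276/19393013779859083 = -17824.87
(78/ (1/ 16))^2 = 1557504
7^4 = 2401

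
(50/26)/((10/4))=10/13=0.77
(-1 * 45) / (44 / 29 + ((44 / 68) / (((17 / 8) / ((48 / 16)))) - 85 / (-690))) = -17.62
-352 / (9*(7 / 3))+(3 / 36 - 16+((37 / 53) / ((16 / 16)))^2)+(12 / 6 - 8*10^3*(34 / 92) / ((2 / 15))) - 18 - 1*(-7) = -22215.10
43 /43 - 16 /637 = 621 /637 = 0.97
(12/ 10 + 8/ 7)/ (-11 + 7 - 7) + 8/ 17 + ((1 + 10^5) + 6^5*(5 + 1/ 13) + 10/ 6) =35603242594/ 255255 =139481.08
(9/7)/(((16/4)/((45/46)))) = 405/1288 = 0.31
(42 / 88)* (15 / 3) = 105 / 44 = 2.39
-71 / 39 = -1.82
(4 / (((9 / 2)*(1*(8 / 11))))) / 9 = 11 / 81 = 0.14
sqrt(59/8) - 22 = -22 + sqrt(118)/4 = -19.28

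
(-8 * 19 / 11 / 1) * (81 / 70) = -6156 / 385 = -15.99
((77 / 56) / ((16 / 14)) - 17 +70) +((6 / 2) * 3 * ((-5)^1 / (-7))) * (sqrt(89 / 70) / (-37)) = 3469 / 64 - 9 * sqrt(6230) / 3626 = 54.01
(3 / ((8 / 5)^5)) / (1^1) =9375 / 32768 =0.29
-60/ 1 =-60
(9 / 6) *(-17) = -51 / 2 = -25.50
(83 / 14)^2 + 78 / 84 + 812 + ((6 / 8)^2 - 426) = 331349 / 784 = 422.64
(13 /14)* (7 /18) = 13 /36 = 0.36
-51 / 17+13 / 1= 10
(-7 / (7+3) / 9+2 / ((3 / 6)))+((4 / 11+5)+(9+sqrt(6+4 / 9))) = sqrt(58) / 3+18103 / 990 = 20.82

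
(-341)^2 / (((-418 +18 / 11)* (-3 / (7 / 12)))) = 8953637 / 164880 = 54.30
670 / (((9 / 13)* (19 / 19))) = 8710 / 9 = 967.78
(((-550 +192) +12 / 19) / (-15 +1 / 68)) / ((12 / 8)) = 923440 / 58083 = 15.90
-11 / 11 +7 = 6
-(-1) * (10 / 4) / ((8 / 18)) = 45 / 8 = 5.62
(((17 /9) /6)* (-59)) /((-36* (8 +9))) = 59 /1944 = 0.03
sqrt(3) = 1.73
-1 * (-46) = 46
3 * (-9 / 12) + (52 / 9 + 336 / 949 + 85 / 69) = 4018217 / 785772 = 5.11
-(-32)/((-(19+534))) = -0.06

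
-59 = -59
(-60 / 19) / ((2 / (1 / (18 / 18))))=-30 / 19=-1.58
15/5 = 3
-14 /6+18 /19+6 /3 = 35 /57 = 0.61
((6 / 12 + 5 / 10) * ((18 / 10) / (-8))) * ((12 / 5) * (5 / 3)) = -9 / 10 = -0.90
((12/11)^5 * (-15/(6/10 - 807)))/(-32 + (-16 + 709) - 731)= -3240/7891499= -0.00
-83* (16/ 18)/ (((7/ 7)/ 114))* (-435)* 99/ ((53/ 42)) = 15212625120/ 53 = 287030662.64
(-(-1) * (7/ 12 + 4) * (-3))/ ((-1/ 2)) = 55/ 2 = 27.50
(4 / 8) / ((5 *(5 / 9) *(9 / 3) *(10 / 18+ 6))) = 27 / 2950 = 0.01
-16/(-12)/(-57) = -4/171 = -0.02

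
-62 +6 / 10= -307 / 5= -61.40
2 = 2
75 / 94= 0.80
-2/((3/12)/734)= -5872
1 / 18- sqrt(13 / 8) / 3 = 1 / 18- sqrt(26) / 12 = -0.37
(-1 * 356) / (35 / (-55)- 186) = 3916 / 2053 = 1.91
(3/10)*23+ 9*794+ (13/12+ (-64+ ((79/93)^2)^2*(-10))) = 10599562550533/1496104020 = 7084.78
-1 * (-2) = 2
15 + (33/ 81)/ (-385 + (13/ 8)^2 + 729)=8985629/ 598995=15.00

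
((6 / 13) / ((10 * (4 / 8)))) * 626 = 3756 / 65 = 57.78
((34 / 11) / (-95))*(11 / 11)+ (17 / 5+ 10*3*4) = 128919 / 1045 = 123.37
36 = 36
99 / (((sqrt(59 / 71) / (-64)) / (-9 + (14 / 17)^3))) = 58672.83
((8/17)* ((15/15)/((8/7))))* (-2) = -14/17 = -0.82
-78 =-78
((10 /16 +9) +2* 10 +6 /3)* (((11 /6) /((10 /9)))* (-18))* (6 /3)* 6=-225423 /20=-11271.15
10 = 10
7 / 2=3.50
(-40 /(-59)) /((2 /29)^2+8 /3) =5046 /19883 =0.25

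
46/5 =9.20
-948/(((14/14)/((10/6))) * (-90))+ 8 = 230/9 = 25.56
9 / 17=0.53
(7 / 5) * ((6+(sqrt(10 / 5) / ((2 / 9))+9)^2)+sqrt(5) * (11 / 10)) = 77 * sqrt(5) / 50+567 * sqrt(2) / 5+357 / 2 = 342.32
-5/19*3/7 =-15/133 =-0.11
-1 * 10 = -10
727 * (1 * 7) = 5089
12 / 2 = 6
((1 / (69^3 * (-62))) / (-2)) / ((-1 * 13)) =-0.00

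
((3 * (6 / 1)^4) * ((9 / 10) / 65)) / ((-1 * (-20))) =4374 / 1625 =2.69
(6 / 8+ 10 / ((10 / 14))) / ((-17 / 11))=-9.54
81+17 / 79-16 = 5152 / 79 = 65.22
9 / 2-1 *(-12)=33 / 2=16.50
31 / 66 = 0.47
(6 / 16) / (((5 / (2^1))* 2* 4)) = 3 / 160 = 0.02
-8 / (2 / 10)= -40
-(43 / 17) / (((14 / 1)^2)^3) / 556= -43 / 71169174272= -0.00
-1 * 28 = -28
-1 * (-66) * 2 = 132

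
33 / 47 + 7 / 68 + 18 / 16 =12337 / 6392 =1.93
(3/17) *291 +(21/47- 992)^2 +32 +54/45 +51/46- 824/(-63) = 535042980107009/544142970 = 983276.47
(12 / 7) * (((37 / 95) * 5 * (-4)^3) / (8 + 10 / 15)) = -42624 / 1729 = -24.65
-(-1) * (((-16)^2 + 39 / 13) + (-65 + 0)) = 194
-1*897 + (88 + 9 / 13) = -10508 / 13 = -808.31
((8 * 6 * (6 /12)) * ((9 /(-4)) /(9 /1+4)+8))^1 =2442 /13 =187.85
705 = 705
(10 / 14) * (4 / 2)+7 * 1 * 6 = 304 / 7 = 43.43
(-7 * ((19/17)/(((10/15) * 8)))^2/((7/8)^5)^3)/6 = -74423193305088/196006468053361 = -0.38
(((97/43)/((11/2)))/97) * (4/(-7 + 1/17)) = -68/27907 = -0.00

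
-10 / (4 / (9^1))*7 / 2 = -315 / 4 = -78.75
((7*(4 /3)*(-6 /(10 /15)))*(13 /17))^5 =-1552791667295232 /1419857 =-1093625391.36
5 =5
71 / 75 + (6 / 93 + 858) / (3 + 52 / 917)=1835584403 / 6516975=281.66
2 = 2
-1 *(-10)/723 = 10/723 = 0.01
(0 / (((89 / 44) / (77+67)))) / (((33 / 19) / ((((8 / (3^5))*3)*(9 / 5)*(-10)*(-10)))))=0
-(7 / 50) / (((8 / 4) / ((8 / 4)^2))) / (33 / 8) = -56 / 825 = -0.07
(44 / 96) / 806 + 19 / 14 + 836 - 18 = 110947589 / 135408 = 819.36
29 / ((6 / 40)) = 580 / 3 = 193.33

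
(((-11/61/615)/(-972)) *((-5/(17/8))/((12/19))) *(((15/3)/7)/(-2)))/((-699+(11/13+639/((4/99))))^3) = 36733840/316172864151082163586843657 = 0.00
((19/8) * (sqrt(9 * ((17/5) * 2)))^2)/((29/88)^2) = 5627952/4205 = 1338.40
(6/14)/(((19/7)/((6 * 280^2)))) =1411200/19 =74273.68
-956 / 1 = -956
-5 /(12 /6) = -5 /2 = -2.50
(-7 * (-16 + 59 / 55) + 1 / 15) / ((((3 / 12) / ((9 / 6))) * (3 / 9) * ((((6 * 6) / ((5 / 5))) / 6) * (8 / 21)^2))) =1902033 / 880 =2161.40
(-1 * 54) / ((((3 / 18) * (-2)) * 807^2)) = 18 / 72361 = 0.00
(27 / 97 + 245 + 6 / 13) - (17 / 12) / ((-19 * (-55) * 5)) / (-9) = 174864176837 / 711582300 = 245.74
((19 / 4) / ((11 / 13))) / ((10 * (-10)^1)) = -247 / 4400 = -0.06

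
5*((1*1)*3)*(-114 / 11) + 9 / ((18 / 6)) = -1677 / 11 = -152.45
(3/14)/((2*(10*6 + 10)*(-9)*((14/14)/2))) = -1/2940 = -0.00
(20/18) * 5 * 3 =50/3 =16.67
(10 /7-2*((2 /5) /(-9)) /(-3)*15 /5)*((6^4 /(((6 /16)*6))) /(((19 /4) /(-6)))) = -974.72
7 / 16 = 0.44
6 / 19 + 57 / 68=1491 / 1292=1.15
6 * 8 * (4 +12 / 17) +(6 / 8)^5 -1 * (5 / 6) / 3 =35383099 / 156672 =225.84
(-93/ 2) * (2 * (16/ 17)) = -87.53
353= 353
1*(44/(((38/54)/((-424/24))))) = -20988/19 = -1104.63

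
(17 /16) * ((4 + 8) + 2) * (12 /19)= 357 /38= 9.39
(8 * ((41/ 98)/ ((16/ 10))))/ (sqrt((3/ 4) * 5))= 41 * sqrt(15)/ 147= 1.08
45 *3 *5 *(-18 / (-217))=12150 / 217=55.99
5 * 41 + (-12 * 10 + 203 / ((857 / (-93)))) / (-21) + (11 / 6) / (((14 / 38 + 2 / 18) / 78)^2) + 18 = 982933277643 / 20168638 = 48735.73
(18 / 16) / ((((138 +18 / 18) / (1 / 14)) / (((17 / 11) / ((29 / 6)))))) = 459 / 2483096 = 0.00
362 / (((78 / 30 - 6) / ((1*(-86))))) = 155660 / 17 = 9156.47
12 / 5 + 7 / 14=29 / 10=2.90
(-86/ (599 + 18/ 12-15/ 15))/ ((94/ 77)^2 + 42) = -46354/ 14053043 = -0.00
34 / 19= 1.79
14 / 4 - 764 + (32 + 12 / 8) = -727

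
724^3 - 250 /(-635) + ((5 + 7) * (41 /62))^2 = 46317262122510 /122047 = 379503487.37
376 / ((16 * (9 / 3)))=47 / 6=7.83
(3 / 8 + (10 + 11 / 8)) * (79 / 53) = 3713 / 212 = 17.51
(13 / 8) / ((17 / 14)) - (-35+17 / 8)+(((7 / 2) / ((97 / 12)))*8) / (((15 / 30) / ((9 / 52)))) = 6073065 / 171496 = 35.41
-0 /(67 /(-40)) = 0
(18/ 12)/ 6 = 1/ 4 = 0.25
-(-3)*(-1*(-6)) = 18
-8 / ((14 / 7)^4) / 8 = -1 / 16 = -0.06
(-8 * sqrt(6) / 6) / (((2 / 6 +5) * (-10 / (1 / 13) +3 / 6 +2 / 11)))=11 * sqrt(6) / 5690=0.00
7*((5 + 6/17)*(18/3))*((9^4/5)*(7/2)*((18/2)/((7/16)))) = 1805482224/85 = 21240967.34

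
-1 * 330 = -330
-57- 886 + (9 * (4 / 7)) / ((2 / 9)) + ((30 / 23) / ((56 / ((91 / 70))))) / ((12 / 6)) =-2369513 / 2576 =-919.84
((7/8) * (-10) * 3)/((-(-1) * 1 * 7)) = -15/4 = -3.75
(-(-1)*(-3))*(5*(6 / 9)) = -10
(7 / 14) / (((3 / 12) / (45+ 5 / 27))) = 2440 / 27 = 90.37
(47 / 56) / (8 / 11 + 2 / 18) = 4653 / 4648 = 1.00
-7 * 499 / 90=-3493 / 90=-38.81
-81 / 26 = -3.12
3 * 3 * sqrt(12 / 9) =10.39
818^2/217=669124/217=3083.52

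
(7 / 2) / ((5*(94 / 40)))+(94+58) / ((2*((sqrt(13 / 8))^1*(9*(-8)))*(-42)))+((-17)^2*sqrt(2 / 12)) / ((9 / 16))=19*sqrt(26) / 4914+14 / 47+2312*sqrt(6) / 27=210.07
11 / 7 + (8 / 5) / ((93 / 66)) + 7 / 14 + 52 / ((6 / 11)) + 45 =934447 / 6510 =143.54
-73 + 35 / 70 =-145 / 2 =-72.50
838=838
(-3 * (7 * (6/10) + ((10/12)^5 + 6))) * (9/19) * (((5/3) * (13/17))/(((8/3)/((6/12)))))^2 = -0.86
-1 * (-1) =1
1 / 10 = 0.10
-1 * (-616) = 616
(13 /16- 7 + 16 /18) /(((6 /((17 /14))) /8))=-1853 /216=-8.58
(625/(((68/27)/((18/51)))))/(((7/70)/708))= 179212500/289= 620112.46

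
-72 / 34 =-36 / 17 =-2.12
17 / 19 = 0.89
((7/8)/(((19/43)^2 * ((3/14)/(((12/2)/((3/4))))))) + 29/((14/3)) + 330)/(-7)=-7634509/106134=-71.93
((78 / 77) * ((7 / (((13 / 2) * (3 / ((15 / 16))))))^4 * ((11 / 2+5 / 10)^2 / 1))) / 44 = 0.01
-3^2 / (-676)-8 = -7.99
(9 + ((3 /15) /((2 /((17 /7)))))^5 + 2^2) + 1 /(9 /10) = 213461678713 /15126300000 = 14.11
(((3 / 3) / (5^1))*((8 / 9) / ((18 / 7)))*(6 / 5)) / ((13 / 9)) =56 / 975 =0.06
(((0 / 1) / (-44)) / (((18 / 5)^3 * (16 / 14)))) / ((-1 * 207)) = 0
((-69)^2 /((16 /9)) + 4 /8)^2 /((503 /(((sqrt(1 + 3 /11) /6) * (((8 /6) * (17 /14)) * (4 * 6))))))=31224281633 * sqrt(154) /3718176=104213.23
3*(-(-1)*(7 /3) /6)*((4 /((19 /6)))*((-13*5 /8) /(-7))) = 1.71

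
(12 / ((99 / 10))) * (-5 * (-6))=36.36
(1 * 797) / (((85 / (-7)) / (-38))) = 212002 / 85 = 2494.14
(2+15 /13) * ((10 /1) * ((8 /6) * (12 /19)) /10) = 656 /247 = 2.66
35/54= 0.65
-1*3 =-3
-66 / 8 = -8.25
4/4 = 1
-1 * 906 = -906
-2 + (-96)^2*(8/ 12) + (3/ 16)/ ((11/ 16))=67565/ 11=6142.27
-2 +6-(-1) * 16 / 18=44 / 9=4.89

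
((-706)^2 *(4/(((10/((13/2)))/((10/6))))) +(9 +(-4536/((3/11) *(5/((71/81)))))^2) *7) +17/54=83255119307/1350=61670458.75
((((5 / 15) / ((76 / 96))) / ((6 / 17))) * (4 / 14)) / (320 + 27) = 136 / 138453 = 0.00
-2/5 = -0.40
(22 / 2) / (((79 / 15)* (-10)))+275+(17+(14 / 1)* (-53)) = -71133 / 158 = -450.21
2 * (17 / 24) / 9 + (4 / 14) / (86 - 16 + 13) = 10093 / 62748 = 0.16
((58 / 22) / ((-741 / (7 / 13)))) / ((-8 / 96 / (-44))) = -3248 / 3211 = -1.01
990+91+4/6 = 3245/3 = 1081.67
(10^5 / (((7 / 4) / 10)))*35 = 20000000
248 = 248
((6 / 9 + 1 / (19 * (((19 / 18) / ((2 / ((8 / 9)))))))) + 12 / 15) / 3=0.53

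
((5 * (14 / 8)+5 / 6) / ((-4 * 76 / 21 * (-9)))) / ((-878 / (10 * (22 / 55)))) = -805 / 2402208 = -0.00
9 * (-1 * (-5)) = 45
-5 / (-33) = 0.15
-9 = -9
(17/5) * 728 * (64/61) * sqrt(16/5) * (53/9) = 167917568 * sqrt(5)/13725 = 27357.02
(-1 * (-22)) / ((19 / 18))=396 / 19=20.84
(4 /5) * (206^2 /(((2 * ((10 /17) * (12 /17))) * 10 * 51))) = 180353 /2250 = 80.16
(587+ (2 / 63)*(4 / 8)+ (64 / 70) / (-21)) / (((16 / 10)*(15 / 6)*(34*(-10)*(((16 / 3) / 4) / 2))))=-647137 / 999600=-0.65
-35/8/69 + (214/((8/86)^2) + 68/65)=221840279/8970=24731.36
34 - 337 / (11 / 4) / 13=3514 / 143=24.57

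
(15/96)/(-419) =-5/13408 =-0.00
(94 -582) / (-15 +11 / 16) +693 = 166505 / 229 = 727.10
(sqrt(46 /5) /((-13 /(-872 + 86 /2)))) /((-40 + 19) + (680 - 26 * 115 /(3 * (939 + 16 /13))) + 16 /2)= 30398601 * sqrt(230) /1587257945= 0.29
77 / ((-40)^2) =77 / 1600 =0.05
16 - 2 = 14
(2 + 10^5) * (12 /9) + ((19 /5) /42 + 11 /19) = 532013311 /3990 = 133336.67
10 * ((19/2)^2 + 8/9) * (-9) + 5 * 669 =-9715/2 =-4857.50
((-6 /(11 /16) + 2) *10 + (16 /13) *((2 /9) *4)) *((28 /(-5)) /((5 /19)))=45311504 /32175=1408.28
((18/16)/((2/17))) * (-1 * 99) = -15147/16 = -946.69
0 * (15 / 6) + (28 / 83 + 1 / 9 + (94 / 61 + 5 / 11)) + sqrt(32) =1225018 / 501237 + 4 * sqrt(2) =8.10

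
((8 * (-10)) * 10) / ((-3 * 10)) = 80 / 3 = 26.67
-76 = -76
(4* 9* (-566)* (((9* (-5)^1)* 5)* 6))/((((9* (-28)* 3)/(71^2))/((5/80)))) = -320985675/28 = -11463774.11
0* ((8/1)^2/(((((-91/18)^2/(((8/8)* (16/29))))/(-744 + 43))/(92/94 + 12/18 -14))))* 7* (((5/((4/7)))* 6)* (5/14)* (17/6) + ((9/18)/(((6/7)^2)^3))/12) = 0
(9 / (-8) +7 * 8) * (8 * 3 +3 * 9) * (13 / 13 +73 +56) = 363821.25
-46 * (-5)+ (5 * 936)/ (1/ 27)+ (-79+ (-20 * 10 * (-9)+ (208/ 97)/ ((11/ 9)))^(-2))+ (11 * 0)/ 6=467571826619813113/ 3695898590784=126511.00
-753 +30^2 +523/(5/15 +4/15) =3056/3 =1018.67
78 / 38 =39 / 19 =2.05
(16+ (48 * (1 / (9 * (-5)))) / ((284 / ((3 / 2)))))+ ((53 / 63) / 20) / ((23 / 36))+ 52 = 68.06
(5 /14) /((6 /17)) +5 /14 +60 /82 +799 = 2758991 /3444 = 801.10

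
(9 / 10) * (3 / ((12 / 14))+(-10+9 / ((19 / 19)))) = 9 / 4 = 2.25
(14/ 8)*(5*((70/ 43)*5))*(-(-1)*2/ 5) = 1225/ 43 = 28.49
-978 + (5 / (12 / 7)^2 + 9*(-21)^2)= 430949 / 144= 2992.70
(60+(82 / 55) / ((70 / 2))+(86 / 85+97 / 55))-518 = -14895831 / 32725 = -455.18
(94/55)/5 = 94/275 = 0.34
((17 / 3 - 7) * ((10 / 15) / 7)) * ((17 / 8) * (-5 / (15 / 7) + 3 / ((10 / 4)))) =289 / 945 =0.31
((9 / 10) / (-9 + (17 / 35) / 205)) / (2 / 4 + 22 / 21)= -54243 / 839254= -0.06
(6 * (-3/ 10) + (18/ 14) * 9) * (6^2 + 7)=14706/ 35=420.17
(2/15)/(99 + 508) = 2/9105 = 0.00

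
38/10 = 19/5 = 3.80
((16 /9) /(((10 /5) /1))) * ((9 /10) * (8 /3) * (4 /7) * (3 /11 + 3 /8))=304 /385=0.79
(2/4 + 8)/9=0.94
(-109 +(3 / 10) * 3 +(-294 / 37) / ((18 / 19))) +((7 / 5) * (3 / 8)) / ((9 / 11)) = -115.85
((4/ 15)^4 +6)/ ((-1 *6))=-152003/ 151875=-1.00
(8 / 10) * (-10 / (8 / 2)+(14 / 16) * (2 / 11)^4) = -146354 / 73205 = -2.00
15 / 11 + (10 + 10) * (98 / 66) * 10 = 895 / 3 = 298.33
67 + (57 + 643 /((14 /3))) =3665 /14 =261.79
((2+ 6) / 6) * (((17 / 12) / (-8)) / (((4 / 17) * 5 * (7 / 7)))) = -289 / 1440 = -0.20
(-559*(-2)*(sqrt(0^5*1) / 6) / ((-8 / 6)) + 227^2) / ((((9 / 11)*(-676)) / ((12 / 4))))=-566819 / 2028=-279.50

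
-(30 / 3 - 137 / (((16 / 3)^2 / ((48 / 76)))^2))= -9.93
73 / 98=0.74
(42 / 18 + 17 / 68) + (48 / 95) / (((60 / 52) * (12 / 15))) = 3569 / 1140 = 3.13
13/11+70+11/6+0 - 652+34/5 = -188821/330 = -572.18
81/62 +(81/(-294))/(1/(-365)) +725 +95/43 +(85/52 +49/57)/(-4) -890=-47661576085/774398352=-61.55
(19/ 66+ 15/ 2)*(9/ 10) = 771/ 110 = 7.01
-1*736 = -736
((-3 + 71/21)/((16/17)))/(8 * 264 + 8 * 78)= 17/114912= 0.00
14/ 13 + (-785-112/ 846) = -4311521/ 5499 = -784.06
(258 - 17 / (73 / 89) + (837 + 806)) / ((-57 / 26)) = -3568760 / 4161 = -857.67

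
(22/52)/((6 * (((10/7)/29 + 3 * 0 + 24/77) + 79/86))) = 1056209/19166394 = 0.06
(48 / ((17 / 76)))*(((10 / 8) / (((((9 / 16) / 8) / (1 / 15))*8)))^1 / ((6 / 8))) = 19456 / 459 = 42.39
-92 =-92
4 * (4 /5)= 16 /5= 3.20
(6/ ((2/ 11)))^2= 1089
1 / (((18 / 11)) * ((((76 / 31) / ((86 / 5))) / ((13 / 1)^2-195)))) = -190619 / 1710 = -111.47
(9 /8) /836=9 /6688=0.00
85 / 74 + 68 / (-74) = 17 / 74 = 0.23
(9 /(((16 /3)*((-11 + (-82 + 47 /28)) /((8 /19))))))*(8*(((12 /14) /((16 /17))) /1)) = -2754 /48583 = -0.06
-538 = -538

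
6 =6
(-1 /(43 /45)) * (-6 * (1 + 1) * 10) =5400 /43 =125.58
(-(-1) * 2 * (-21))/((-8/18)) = 189/2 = 94.50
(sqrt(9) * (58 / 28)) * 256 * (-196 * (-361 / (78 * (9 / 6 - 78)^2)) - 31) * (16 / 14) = -836238439424 / 14911533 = -56079.98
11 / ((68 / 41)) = 451 / 68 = 6.63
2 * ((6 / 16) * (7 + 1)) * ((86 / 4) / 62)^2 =5547 / 7688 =0.72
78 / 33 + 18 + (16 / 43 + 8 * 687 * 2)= 5209024 / 473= 11012.74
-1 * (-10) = 10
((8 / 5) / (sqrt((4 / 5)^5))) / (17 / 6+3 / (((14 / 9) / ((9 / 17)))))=0.73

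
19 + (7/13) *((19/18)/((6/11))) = 28139/1404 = 20.04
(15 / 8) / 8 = 15 / 64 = 0.23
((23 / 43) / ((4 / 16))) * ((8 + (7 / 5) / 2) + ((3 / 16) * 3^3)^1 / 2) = 41331 / 1720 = 24.03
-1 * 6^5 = -7776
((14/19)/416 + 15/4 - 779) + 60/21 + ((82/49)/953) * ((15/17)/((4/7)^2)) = -346171558157/448184464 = -772.39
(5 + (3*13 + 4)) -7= 41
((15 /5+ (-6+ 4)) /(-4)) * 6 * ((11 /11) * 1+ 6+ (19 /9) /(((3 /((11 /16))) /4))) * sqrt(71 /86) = -965 * sqrt(6106) /6192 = -12.18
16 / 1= 16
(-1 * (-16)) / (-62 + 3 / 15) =-80 / 309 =-0.26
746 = 746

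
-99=-99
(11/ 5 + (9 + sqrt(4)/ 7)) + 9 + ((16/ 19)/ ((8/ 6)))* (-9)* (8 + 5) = -35517/ 665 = -53.41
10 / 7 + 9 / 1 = 73 / 7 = 10.43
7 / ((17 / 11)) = 77 / 17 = 4.53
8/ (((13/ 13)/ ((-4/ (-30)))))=16/ 15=1.07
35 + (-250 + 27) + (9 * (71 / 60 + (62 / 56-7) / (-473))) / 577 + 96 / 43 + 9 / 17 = -2734309406 / 14762545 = -185.22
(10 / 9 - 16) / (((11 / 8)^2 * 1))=-8576 / 1089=-7.88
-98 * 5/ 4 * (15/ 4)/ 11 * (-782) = 1436925/ 44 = 32657.39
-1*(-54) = 54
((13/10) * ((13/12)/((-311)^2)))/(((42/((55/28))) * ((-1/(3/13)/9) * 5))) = -429/1516585280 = -0.00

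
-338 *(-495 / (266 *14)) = 44.93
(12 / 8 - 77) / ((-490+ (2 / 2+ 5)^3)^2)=-151 / 150152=-0.00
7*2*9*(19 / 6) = 399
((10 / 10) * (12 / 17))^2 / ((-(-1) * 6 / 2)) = 48 / 289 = 0.17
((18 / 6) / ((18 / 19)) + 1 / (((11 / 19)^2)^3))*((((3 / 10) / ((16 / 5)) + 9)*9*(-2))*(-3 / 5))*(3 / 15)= 165486724191 / 283449760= 583.83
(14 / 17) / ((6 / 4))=28 / 51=0.55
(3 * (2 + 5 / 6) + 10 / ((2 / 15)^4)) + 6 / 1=31655.12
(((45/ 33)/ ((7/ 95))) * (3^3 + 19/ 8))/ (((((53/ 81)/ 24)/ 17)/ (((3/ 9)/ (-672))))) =-153707625/ 914144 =-168.14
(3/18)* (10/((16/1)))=5/48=0.10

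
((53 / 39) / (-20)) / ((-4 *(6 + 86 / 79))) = 0.00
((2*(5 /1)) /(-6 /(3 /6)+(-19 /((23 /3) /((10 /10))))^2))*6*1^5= -10.24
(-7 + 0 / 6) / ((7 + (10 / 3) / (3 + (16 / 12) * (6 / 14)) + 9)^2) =-1575 / 64516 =-0.02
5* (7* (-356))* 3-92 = -37472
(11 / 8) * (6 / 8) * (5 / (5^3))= 33 / 800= 0.04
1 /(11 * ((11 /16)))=16 /121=0.13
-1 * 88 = -88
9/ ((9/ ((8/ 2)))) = 4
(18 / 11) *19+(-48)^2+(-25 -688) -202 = 15621 / 11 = 1420.09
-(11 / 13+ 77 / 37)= -2.93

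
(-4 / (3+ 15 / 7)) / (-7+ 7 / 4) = 4 / 27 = 0.15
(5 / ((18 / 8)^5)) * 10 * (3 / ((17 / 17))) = 51200 / 19683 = 2.60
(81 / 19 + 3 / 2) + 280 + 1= 10897 / 38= 286.76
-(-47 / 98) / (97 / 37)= 1739 / 9506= 0.18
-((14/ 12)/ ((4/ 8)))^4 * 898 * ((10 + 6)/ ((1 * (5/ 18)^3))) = -2483824896/ 125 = -19870599.17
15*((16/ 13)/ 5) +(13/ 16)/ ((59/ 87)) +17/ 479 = 4.93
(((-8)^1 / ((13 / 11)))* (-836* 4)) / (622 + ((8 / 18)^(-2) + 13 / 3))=14125056 / 393991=35.85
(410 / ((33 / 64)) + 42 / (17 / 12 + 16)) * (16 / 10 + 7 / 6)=20752988 / 9405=2206.59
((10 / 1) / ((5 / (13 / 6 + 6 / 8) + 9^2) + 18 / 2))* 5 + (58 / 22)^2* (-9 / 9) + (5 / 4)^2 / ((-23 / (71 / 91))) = -8400288343 / 1300707408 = -6.46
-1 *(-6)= 6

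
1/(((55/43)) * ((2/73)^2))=229147/220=1041.58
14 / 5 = 2.80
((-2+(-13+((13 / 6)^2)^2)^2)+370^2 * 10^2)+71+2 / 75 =574854904316569 / 41990400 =13690150.71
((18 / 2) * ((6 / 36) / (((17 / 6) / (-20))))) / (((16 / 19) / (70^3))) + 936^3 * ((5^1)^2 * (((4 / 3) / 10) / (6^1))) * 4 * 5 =154820456550 / 17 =9107085679.41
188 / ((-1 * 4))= -47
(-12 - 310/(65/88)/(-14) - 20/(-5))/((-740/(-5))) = 500/3367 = 0.15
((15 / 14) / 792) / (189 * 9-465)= 5 / 4568256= 0.00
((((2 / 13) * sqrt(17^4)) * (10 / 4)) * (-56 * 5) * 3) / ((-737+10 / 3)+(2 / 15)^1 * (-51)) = 18207000 / 144391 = 126.10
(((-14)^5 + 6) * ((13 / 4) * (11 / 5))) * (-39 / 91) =115361961 / 70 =1648028.01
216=216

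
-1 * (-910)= 910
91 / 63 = 13 / 9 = 1.44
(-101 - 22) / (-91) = 123 / 91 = 1.35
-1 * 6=-6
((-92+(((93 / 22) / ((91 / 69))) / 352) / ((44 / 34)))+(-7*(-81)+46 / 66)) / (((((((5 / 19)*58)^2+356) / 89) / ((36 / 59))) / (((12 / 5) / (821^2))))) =710861002244579 / 4551674518798447040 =0.00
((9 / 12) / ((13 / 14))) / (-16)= -0.05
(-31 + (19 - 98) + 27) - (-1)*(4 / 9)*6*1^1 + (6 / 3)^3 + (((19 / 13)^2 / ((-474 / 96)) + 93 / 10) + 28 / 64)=-201958313 / 3204240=-63.03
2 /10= 1 /5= 0.20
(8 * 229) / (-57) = -1832 / 57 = -32.14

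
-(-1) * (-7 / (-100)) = 7 / 100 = 0.07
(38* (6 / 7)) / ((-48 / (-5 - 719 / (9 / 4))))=55499 / 252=220.23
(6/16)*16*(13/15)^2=338/75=4.51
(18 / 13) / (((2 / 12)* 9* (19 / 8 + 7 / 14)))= 96 / 299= 0.32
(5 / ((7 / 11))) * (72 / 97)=3960 / 679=5.83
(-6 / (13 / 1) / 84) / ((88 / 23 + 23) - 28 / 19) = -437 / 2016378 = -0.00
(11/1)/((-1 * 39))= -11/39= -0.28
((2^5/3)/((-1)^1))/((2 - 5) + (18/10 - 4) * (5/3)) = 8/5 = 1.60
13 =13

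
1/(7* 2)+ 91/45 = 2.09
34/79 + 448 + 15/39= 460933/1027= 448.81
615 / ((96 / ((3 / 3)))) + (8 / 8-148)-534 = -21587 / 32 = -674.59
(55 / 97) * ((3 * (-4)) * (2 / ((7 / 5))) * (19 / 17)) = -10.86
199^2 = 39601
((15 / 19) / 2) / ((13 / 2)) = 15 / 247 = 0.06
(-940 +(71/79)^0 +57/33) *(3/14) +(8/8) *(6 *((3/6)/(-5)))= -201.44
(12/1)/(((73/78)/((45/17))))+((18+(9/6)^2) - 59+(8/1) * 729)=5827.19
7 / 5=1.40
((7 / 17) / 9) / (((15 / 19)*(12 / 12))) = 133 / 2295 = 0.06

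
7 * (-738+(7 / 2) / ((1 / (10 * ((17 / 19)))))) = -93989 / 19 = -4946.79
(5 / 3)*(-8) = -40 / 3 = -13.33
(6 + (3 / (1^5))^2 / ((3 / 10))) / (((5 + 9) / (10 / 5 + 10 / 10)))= 54 / 7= 7.71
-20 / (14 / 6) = -60 / 7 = -8.57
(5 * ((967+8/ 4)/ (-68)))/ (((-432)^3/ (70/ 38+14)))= 1505/ 107495424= 0.00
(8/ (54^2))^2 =4/ 531441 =0.00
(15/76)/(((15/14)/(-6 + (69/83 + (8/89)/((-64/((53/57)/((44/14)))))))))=-2681438095/2816042592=-0.95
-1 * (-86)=86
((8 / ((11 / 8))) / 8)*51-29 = 89 / 11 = 8.09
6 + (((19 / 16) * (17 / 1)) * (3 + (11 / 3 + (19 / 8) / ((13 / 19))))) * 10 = 5123221 / 2496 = 2052.57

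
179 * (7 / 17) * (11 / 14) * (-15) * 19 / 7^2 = -561165 / 1666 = -336.83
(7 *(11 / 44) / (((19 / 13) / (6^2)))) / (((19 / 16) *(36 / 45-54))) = -4680 / 6859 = -0.68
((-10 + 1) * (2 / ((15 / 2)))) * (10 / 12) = -2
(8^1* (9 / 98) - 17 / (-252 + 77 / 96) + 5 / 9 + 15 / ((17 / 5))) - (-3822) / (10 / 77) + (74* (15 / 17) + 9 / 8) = 6095539215149 / 206617320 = 29501.59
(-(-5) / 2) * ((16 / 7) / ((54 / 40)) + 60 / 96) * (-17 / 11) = -297925 / 33264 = -8.96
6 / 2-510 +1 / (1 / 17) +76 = -414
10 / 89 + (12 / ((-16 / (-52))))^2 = 135379 / 89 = 1521.11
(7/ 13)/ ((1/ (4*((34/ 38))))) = 476/ 247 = 1.93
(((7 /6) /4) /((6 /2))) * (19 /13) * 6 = 133 /156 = 0.85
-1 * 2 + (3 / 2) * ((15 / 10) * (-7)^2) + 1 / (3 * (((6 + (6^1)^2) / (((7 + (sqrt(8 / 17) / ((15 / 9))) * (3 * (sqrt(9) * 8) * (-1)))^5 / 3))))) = -15610.08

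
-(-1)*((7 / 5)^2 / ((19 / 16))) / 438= 392 / 104025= 0.00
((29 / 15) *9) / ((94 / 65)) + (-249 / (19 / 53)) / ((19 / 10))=-11996889 / 33934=-353.54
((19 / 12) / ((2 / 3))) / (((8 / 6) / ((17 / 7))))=969 / 224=4.33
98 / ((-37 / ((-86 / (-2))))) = -4214 / 37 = -113.89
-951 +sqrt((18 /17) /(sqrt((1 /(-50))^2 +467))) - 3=-954 +10*1167501^(3 /4)*sqrt(17) /6615839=-953.78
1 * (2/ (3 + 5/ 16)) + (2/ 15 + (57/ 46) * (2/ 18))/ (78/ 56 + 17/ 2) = 3196834/ 5064945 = 0.63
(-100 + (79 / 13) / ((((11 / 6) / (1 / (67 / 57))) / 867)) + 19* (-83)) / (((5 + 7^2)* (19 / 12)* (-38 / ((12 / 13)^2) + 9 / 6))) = -117716304 / 564867017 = -0.21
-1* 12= -12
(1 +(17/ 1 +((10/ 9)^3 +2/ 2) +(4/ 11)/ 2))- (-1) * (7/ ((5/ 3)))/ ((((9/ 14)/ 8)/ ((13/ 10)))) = 17742083/ 200475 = 88.50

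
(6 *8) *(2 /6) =16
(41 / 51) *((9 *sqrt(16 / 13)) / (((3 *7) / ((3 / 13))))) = 492 *sqrt(13) / 20111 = 0.09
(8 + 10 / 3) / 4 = 17 / 6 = 2.83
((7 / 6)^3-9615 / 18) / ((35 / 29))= -3336073 / 7560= -441.28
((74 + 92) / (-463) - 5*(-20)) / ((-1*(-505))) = 46134 / 233815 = 0.20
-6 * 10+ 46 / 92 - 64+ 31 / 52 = -6391 / 52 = -122.90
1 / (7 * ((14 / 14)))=1 / 7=0.14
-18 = -18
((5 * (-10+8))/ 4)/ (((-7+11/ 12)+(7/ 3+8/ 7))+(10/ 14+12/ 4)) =-70/ 31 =-2.26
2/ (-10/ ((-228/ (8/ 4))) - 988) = -114/ 56311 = -0.00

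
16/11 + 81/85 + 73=70506/935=75.41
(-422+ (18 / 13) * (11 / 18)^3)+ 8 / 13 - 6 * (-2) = -1722997 / 4212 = -409.07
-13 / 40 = -0.32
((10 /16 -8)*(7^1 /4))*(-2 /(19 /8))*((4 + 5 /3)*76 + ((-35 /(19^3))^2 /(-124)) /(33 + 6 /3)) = 3112833245798059 /665040573816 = 4680.67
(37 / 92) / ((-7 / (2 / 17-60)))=18833 / 5474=3.44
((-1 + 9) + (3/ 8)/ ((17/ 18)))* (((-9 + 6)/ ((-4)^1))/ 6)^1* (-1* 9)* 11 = -56529/ 544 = -103.91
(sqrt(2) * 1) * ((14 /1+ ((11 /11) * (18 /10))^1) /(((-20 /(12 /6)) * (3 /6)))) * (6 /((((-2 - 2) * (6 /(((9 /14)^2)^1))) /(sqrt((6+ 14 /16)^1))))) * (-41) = -262359 * sqrt(55) /39200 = -49.64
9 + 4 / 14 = 65 / 7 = 9.29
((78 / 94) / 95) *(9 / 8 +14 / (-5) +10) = 12987 / 178600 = 0.07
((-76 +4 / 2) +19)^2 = 3025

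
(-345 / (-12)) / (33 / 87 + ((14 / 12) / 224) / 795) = 75.79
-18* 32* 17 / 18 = -544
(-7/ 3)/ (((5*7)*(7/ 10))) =-0.10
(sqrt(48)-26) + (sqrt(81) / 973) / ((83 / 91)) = -299845 / 11537 + 4 * sqrt(3) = -19.06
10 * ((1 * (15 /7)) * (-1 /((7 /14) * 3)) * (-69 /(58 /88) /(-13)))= -303600 /2639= -115.04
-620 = -620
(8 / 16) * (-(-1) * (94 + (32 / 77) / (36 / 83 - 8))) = 567851 / 12089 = 46.97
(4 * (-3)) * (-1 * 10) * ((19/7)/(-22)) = -1140/77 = -14.81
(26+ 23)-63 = -14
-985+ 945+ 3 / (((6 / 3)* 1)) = -77 / 2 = -38.50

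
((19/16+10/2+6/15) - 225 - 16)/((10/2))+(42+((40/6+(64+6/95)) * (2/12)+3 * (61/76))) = 637057/68400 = 9.31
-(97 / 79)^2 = -9409 / 6241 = -1.51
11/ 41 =0.27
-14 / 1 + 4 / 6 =-40 / 3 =-13.33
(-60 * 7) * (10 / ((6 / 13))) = -9100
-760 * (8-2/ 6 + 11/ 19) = -18800/ 3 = -6266.67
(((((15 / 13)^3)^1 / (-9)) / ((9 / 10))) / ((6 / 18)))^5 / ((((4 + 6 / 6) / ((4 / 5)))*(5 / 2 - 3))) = 976562500000000 / 51185893014090757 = 0.02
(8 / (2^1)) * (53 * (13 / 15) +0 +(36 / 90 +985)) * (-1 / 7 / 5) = -1768 / 15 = -117.87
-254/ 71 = -3.58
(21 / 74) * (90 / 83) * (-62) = -58590 / 3071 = -19.08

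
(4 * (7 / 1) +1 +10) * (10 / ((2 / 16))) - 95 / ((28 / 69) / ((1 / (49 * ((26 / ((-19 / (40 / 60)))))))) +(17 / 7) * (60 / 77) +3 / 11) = 3125.95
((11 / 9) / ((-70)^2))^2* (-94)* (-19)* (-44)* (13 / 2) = -15451579 / 486202500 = -0.03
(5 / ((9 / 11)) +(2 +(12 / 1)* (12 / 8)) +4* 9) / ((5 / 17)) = 9503 / 45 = 211.18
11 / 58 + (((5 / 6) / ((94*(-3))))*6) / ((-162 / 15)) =84479 / 441612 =0.19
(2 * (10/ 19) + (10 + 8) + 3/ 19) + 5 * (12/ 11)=5155/ 209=24.67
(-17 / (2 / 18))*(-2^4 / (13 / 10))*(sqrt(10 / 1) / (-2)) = -2977.41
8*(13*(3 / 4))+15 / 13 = 1029 / 13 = 79.15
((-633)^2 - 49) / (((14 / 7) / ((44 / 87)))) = 8814080 / 87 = 101311.26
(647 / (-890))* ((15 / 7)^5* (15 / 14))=-1473946875 / 41883044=-35.19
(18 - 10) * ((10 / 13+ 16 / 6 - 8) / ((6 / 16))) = -11392 / 117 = -97.37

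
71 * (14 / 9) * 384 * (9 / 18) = 63616 / 3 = 21205.33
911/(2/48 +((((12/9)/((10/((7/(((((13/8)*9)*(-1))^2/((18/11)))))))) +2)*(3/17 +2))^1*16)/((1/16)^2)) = 31093559640/610722034487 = 0.05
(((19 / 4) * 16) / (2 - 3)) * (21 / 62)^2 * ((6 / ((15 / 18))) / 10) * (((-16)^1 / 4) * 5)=603288 / 4805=125.55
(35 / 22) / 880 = 7 / 3872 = 0.00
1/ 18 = 0.06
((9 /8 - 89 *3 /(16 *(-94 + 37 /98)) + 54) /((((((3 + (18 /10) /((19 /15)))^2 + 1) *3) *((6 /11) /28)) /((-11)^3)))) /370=-25030607341201 /151073164500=-165.69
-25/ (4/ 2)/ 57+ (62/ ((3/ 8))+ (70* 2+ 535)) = 95773/ 114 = 840.11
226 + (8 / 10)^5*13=719562 / 3125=230.26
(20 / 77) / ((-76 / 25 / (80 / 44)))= -2500 / 16093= -0.16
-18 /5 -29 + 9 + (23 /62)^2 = -450947 /19220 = -23.46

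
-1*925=-925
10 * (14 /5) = 28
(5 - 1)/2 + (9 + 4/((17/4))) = 203/17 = 11.94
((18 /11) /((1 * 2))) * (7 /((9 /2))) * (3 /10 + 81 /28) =447 /110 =4.06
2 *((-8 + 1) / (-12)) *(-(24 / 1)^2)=-672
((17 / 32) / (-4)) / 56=-17 / 7168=-0.00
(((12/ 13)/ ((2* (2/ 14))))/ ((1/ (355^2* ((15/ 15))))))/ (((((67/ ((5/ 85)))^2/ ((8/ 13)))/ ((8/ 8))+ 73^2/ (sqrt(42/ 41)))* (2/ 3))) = 1730429799600600/ 5973078008226317 - 1353919845600* sqrt(1722)/ 77650014106942121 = 0.29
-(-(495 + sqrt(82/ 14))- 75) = sqrt(287)/ 7 + 570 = 572.42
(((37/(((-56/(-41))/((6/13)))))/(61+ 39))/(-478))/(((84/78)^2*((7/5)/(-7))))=59163/52465280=0.00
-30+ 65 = 35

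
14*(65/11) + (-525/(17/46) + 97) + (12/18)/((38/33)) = -1240.28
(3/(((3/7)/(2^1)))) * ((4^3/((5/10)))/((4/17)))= 7616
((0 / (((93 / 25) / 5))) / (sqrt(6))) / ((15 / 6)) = 0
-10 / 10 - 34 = -35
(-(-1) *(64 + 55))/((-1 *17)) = -7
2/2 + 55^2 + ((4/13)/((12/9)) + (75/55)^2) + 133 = 4972395/1573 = 3161.09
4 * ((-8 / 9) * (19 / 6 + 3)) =-592 / 27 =-21.93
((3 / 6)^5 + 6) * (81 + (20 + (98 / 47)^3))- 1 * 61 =2002809299 / 3322336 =602.83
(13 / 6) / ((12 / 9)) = 13 / 8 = 1.62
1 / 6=0.17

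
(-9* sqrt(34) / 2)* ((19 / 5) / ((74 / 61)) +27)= -790.65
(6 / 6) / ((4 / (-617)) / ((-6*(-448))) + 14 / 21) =414624 / 276415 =1.50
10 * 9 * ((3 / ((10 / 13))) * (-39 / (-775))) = 13689 / 775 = 17.66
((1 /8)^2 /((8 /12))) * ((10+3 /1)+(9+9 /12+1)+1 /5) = 1437 /2560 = 0.56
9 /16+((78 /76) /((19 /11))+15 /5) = 24009 /5776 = 4.16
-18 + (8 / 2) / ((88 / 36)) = -180 / 11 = -16.36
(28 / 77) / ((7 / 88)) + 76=564 / 7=80.57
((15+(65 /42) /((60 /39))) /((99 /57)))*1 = 51091 /5544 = 9.22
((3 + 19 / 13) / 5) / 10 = 29 / 325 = 0.09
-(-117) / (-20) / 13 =-9 / 20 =-0.45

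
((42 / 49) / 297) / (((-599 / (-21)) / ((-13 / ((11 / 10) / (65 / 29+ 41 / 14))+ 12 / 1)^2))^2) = 288994953242791846082 / 14018552815827569933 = 20.62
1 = 1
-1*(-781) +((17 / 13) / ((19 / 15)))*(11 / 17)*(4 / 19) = 3665893 / 4693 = 781.14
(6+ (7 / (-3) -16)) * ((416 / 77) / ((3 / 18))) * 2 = -61568 / 77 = -799.58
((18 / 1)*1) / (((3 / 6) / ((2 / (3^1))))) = 24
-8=-8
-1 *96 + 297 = 201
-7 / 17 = -0.41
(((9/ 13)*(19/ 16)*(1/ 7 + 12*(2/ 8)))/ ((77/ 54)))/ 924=1539/ 784784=0.00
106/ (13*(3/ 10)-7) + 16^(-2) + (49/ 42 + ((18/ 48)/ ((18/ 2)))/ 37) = -29088815/ 880896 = -33.02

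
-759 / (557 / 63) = -47817 / 557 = -85.85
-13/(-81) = 13/81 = 0.16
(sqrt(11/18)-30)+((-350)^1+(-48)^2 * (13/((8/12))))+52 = sqrt(22)/6+44600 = 44600.78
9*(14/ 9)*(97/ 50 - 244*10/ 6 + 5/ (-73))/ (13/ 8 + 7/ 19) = -4716187448/ 1658925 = -2842.92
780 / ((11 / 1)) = 780 / 11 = 70.91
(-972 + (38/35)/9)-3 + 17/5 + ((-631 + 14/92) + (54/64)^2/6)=-23773185769/14837760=-1602.21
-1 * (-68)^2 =-4624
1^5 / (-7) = -1 / 7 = -0.14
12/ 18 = 2/ 3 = 0.67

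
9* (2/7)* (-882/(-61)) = 37.18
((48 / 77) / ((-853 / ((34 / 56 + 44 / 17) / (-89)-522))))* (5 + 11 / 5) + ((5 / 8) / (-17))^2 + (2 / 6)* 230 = 901568393874217 / 11352640326720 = 79.41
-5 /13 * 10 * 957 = -47850 /13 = -3680.77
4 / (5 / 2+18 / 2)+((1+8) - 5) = 100 / 23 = 4.35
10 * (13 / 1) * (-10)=-1300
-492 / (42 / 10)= -820 / 7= -117.14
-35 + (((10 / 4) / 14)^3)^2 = -35.00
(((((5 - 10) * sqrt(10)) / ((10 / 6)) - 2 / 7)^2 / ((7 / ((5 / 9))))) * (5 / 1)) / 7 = 100 * sqrt(10) / 1029 +110350 / 21609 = 5.41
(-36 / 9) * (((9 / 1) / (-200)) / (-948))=-3 / 15800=-0.00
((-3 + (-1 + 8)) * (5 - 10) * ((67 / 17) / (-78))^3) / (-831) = -1503815 / 484363718514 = -0.00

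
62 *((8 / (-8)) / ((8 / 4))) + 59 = 28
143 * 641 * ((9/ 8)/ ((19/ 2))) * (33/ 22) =2474901/ 152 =16282.24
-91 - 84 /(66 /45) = -148.27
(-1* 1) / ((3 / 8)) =-8 / 3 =-2.67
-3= -3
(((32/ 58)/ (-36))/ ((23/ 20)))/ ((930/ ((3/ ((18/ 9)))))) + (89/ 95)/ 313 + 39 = 215821982182/ 5533475355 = 39.00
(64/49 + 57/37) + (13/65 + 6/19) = 579132/172235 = 3.36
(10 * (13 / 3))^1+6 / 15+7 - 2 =731 / 15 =48.73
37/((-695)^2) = 37/483025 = 0.00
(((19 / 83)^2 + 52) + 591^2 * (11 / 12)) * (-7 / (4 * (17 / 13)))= -802998194999 / 1873808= -428538.14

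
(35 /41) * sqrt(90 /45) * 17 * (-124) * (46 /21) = -484840 * sqrt(2) /123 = -5574.53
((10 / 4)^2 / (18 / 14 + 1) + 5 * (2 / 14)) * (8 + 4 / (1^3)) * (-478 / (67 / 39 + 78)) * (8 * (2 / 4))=-43202835 / 43526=-992.58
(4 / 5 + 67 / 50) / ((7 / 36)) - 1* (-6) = 2976 / 175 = 17.01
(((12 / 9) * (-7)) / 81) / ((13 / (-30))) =280 / 1053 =0.27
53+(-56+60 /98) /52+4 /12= 199769 /3822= 52.27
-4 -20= -24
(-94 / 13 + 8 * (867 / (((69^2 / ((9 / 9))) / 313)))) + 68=10661258 / 20631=516.76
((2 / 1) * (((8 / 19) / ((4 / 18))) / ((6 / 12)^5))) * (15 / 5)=6912 / 19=363.79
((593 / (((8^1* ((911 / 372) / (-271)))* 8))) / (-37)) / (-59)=-14945379 / 31819408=-0.47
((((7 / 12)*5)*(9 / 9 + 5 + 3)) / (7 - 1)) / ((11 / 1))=35 / 88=0.40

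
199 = 199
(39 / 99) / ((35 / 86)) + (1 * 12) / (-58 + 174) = 35887 / 33495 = 1.07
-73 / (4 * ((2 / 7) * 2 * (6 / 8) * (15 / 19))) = -9709 / 180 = -53.94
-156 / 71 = -2.20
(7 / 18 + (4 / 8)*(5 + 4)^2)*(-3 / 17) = -368 / 51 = -7.22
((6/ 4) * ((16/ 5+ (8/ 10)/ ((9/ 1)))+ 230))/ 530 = 5249/ 7950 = 0.66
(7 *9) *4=252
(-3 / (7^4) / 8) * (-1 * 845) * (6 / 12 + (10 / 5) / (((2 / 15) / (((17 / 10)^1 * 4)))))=13.53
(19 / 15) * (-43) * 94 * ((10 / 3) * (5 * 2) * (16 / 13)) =-24575360 / 117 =-210045.81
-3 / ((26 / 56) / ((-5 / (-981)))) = -140 / 4251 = -0.03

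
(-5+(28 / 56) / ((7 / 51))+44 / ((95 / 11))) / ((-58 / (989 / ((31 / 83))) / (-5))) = 408054477 / 478268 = 853.19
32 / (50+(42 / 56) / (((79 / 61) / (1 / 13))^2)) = 135005312 / 210956963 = 0.64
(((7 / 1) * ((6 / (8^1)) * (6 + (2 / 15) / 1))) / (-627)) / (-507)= 161 / 1589445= 0.00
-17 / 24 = -0.71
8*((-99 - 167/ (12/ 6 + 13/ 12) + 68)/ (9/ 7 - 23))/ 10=22057/ 7030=3.14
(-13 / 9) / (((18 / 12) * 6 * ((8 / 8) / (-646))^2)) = -66976.64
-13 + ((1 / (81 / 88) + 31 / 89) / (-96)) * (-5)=-8945117 / 692064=-12.93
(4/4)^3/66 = 1/66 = 0.02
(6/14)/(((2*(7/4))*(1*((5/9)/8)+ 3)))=432/10829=0.04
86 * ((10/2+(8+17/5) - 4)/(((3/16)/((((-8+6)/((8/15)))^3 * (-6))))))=1799550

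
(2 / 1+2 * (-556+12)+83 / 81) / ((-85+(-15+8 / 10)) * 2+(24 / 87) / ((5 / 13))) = 12743035 / 2321784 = 5.49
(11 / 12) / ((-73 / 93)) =-341 / 292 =-1.17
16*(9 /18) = 8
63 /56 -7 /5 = -0.28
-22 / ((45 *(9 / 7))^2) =-1078 / 164025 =-0.01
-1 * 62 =-62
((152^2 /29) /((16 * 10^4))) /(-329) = -361 /23852500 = -0.00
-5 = -5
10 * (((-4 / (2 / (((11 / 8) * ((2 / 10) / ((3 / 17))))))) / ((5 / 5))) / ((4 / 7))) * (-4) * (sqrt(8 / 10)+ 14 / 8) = 1309 * sqrt(5) / 15+ 9163 / 24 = 576.93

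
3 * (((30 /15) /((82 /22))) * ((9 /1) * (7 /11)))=9.22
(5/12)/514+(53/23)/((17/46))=653893/104856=6.24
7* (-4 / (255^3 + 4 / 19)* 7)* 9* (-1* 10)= 0.00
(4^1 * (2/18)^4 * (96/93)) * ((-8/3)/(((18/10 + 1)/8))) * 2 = -40960/4271211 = -0.01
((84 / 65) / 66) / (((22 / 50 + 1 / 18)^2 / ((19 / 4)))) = 2693250 / 7111247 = 0.38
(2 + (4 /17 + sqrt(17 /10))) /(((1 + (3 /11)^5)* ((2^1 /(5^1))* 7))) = 161051* sqrt(170) /4516232 + 15299845 /19193986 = 1.26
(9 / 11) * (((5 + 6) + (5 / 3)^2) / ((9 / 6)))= 7.52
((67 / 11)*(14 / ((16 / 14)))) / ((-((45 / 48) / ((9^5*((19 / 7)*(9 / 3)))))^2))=-19627020638716.97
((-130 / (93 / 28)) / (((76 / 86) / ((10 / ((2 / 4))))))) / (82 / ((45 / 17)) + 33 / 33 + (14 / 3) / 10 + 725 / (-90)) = -9391200 / 258571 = -36.32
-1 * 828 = -828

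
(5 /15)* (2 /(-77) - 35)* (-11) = 899 /7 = 128.43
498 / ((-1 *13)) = -498 / 13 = -38.31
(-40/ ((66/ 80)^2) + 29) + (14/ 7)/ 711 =-2560859/ 86031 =-29.77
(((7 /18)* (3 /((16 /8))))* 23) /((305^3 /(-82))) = -6601 /170235750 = -0.00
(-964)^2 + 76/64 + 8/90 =669094039/720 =929297.28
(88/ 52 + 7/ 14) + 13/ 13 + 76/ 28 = 5.91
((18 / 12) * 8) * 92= 1104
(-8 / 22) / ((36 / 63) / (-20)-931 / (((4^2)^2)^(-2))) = 140 / 23490396171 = 0.00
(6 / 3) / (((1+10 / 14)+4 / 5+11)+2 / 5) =70 / 487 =0.14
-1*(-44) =44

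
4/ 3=1.33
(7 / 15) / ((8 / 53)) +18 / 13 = 6983 / 1560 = 4.48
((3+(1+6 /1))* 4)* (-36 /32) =-45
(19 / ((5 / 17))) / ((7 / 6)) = 1938 / 35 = 55.37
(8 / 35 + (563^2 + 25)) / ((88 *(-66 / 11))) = -168103 / 280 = -600.37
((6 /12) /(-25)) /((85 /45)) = -0.01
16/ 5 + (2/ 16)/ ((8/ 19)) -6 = -801/ 320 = -2.50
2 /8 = 1 /4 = 0.25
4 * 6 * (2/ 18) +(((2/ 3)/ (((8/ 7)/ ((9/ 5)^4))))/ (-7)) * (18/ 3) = -9683/ 3750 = -2.58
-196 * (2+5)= -1372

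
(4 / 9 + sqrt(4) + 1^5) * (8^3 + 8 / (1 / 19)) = 20584 / 9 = 2287.11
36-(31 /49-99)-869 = -35997 /49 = -734.63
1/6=0.17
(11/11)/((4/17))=17/4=4.25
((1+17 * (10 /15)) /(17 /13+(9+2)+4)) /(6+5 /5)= 481 /4452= 0.11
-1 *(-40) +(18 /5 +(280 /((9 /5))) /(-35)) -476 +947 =22957 /45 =510.16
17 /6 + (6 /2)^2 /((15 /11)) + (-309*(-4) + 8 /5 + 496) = 52291 /30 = 1743.03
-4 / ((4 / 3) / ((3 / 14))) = -9 / 14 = -0.64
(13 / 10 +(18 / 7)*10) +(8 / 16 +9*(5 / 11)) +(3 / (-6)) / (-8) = 195073 / 6160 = 31.67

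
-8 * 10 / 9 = -80 / 9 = -8.89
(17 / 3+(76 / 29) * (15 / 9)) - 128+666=15893 / 29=548.03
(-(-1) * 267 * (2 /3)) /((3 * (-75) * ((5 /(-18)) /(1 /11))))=356 /1375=0.26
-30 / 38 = -15 / 19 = -0.79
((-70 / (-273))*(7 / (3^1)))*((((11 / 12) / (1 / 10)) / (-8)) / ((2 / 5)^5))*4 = -6015625 / 22464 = -267.79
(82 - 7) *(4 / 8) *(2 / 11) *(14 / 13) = 1050 / 143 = 7.34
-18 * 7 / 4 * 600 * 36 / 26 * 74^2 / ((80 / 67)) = -1560208230 / 13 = -120016017.69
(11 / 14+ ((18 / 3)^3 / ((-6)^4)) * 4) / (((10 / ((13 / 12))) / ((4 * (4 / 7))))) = 793 / 2205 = 0.36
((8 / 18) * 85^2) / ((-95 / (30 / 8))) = -7225 / 57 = -126.75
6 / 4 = 3 / 2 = 1.50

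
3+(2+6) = 11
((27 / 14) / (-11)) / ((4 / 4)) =-27 / 154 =-0.18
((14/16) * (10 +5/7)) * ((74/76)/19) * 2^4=2775/361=7.69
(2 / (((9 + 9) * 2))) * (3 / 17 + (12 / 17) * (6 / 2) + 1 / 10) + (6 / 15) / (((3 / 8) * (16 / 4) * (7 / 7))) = 0.40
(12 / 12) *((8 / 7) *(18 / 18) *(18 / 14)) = 72 / 49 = 1.47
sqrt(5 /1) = sqrt(5) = 2.24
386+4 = 390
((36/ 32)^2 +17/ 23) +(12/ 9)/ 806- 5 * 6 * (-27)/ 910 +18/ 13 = 53332393/ 12457536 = 4.28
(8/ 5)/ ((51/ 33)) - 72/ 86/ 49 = 182356/ 179095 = 1.02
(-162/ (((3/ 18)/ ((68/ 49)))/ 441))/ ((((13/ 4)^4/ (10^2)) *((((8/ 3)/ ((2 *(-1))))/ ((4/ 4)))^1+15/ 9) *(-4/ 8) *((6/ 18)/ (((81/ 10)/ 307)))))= 2220317982720/ 8768227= 253223.14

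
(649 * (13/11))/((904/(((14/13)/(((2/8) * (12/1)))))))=413/1356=0.30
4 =4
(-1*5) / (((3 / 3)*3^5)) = -5 / 243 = -0.02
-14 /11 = -1.27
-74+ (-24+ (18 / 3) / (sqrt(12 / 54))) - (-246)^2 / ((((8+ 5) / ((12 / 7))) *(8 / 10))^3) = -356.30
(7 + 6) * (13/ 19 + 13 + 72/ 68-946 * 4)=-15827110/ 323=-49000.34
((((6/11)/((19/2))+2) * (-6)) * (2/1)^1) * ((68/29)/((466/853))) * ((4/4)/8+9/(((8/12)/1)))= -2038985610/1412213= -1443.82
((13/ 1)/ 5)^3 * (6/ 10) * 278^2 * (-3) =-1528136532/ 625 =-2445018.45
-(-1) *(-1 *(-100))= 100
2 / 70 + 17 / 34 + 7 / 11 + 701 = 540667 / 770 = 702.16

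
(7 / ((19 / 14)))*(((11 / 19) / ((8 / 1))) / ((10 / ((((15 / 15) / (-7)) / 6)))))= -77 / 86640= -0.00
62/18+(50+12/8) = 989/18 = 54.94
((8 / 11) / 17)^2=64 / 34969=0.00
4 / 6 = 2 / 3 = 0.67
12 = 12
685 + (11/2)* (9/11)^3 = 166499/242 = 688.01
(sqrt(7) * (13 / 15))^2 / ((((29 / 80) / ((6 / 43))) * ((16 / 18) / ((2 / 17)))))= 28392 / 105995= 0.27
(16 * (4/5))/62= 32/155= 0.21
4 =4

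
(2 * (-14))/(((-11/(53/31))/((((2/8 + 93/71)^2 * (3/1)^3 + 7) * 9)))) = 19577608785/6875924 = 2847.27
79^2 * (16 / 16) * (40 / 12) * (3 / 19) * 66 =216792.63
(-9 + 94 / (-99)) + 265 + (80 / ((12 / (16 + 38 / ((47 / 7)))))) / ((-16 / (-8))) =1522690 / 4653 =327.25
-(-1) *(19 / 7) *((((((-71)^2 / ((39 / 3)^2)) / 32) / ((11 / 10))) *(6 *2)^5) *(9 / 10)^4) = 610810650468 / 1626625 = 375507.97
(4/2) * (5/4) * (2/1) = 5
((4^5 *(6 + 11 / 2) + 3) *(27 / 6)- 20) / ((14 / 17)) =1801507 / 28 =64339.54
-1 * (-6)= 6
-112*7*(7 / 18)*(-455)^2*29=-16474221400 / 9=-1830469044.44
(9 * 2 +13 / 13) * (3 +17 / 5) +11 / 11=613 / 5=122.60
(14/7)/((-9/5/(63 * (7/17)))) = -490/17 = -28.82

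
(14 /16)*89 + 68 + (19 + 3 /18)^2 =36953 /72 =513.24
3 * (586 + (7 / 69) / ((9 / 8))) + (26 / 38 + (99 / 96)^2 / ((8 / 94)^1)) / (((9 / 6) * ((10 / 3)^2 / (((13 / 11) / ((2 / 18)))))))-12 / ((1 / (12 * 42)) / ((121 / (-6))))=43852869951317 / 354410496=123734.68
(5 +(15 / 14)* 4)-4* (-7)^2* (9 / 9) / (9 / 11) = -14507 / 63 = -230.27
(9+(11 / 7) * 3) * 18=1728 / 7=246.86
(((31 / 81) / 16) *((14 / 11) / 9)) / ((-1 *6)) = -0.00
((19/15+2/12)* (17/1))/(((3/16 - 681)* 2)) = -2924/163395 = -0.02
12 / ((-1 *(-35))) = 12 / 35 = 0.34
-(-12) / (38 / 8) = 48 / 19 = 2.53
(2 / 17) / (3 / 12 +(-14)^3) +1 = 186567 / 186575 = 1.00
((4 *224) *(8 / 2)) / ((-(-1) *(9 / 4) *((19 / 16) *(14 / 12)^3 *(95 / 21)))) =2359296 / 12635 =186.73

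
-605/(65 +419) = -5/4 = -1.25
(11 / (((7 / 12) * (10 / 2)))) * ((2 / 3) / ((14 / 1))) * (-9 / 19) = -396 / 4655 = -0.09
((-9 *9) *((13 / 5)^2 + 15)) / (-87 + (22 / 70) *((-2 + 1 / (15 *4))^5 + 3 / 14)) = 335788830720000 / 18399205918123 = 18.25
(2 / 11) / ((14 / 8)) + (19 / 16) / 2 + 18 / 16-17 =-37397 / 2464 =-15.18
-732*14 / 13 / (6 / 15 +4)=-25620 / 143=-179.16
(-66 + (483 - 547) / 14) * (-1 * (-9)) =-4446 / 7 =-635.14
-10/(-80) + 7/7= 9/8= 1.12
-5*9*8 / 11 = -360 / 11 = -32.73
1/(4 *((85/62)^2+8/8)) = 961/11069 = 0.09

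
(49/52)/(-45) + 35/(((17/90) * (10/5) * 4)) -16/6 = 407231/19890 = 20.47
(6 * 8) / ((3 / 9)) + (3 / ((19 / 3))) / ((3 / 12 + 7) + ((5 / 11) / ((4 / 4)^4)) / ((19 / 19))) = 309300 / 2147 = 144.06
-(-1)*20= 20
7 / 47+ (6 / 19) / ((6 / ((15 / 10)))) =407 / 1786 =0.23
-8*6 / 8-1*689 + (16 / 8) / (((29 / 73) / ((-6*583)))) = -530863 / 29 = -18305.62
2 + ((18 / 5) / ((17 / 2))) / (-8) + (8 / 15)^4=3490639 / 1721250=2.03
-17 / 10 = -1.70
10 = 10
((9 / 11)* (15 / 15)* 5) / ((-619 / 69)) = -3105 / 6809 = -0.46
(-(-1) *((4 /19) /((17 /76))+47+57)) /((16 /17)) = 223 /2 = 111.50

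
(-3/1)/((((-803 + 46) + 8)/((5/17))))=15/12733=0.00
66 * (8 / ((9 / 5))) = 880 / 3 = 293.33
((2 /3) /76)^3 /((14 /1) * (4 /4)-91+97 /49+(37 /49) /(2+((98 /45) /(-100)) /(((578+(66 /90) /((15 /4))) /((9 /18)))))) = -36425977 /4028227566252192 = -0.00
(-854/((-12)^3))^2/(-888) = -182329/662888448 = -0.00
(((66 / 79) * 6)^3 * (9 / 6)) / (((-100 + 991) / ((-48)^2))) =488.54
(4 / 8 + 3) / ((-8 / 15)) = -105 / 16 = -6.56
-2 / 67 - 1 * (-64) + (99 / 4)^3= 65284337 / 4288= 15224.89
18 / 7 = 2.57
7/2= 3.50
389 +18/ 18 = 390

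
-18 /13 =-1.38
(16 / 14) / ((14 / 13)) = 52 / 49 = 1.06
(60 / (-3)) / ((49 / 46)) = -18.78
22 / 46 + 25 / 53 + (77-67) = 13348 / 1219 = 10.95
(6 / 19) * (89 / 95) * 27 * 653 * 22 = 207128988 / 1805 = 114752.90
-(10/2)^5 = -3125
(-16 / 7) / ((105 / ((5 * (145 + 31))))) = -2816 / 147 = -19.16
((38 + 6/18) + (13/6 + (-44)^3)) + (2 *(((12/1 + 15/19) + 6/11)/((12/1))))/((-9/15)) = -53387297/627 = -85147.20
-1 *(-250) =250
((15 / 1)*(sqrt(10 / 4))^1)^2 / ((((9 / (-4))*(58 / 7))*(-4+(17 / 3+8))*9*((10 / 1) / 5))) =-875 / 5046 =-0.17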